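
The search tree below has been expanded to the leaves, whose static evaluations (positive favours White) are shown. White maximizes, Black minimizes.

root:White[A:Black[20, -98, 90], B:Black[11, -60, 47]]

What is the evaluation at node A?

-98

A (Black): min(20, -98, 90) = -98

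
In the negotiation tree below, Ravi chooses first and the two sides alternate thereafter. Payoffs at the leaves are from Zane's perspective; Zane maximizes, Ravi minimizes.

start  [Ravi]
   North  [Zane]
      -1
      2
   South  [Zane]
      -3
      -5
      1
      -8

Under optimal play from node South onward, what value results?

1

South (Zane): max(-3, -5, 1, -8) = 1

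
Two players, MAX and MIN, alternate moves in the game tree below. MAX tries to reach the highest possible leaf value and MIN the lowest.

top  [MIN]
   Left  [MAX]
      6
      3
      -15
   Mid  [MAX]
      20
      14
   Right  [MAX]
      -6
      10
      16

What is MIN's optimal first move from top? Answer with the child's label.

Left (MAX): max(6, 3, -15) = 6
Mid (MAX): max(20, 14) = 20
Right (MAX): max(-6, 10, 16) = 16
top (MIN): min(6, 20, 16) = 6
MIN at top wants the lowest of {Left=6, Mid=20, Right=16}, so chooses Left.

Left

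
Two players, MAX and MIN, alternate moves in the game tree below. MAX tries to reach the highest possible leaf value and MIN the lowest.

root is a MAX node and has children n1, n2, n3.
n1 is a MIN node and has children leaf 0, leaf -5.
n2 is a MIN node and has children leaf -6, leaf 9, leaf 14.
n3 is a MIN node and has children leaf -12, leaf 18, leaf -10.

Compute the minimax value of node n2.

n2 (MIN): min(-6, 9, 14) = -6

-6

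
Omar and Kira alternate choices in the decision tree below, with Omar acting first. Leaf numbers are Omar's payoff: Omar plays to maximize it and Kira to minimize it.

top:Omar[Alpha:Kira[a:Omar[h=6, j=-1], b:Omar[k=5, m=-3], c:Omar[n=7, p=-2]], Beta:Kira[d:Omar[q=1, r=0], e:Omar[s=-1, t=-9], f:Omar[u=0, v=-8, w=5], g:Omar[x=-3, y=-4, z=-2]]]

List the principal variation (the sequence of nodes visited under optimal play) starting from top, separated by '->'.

top -> Alpha -> b -> k

a (Omar): max(6, -1) = 6
b (Omar): max(5, -3) = 5
c (Omar): max(7, -2) = 7
Alpha (Kira): min(6, 5, 7) = 5
d (Omar): max(1, 0) = 1
e (Omar): max(-1, -9) = -1
f (Omar): max(0, -8, 5) = 5
g (Omar): max(-3, -4, -2) = -2
Beta (Kira): min(1, -1, 5, -2) = -2
top (Omar): max(5, -2) = 5
At top, Omar picks Alpha (highest: 5).
At Alpha, Kira picks b (lowest: 5).
At b, Omar picks k (highest: 5).
Terminal value 5.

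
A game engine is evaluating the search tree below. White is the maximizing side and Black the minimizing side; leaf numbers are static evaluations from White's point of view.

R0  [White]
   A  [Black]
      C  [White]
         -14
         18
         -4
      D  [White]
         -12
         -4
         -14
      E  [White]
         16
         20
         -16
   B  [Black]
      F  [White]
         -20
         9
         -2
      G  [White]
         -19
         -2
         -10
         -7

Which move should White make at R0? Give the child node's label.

C (White): max(-14, 18, -4) = 18
D (White): max(-12, -4, -14) = -4
E (White): max(16, 20, -16) = 20
A (Black): min(18, -4, 20) = -4
F (White): max(-20, 9, -2) = 9
G (White): max(-19, -2, -10, -7) = -2
B (Black): min(9, -2) = -2
R0 (White): max(-4, -2) = -2
White at R0 wants the highest of {A=-4, B=-2}, so chooses B.

B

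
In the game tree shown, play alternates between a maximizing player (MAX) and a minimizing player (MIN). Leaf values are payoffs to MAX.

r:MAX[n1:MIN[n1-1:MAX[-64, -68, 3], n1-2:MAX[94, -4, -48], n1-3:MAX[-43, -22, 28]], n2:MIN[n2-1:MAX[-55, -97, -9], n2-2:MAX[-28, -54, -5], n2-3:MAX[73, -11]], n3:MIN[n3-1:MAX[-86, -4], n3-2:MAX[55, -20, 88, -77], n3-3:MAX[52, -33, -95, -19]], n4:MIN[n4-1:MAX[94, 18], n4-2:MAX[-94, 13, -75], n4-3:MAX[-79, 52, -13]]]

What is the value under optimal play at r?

13

n1-1 (MAX): max(-64, -68, 3) = 3
n1-2 (MAX): max(94, -4, -48) = 94
n1-3 (MAX): max(-43, -22, 28) = 28
n1 (MIN): min(3, 94, 28) = 3
n2-1 (MAX): max(-55, -97, -9) = -9
n2-2 (MAX): max(-28, -54, -5) = -5
n2-3 (MAX): max(73, -11) = 73
n2 (MIN): min(-9, -5, 73) = -9
n3-1 (MAX): max(-86, -4) = -4
n3-2 (MAX): max(55, -20, 88, -77) = 88
n3-3 (MAX): max(52, -33, -95, -19) = 52
n3 (MIN): min(-4, 88, 52) = -4
n4-1 (MAX): max(94, 18) = 94
n4-2 (MAX): max(-94, 13, -75) = 13
n4-3 (MAX): max(-79, 52, -13) = 52
n4 (MIN): min(94, 13, 52) = 13
r (MAX): max(3, -9, -4, 13) = 13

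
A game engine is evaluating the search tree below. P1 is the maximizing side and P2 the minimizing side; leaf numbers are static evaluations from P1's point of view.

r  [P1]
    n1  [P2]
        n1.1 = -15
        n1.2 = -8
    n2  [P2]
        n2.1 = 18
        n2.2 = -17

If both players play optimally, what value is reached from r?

-15

n1 (P2): min(-15, -8) = -15
n2 (P2): min(18, -17) = -17
r (P1): max(-15, -17) = -15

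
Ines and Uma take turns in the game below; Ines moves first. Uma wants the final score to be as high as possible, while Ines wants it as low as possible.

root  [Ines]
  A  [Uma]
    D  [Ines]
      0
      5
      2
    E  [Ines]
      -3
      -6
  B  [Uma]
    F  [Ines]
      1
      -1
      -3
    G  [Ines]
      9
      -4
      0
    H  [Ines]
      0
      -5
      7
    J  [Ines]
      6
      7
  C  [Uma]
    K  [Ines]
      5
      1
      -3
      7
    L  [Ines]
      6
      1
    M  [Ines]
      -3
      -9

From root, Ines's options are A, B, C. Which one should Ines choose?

D (Ines): min(0, 5, 2) = 0
E (Ines): min(-3, -6) = -6
A (Uma): max(0, -6) = 0
F (Ines): min(1, -1, -3) = -3
G (Ines): min(9, -4, 0) = -4
H (Ines): min(0, -5, 7) = -5
J (Ines): min(6, 7) = 6
B (Uma): max(-3, -4, -5, 6) = 6
K (Ines): min(5, 1, -3, 7) = -3
L (Ines): min(6, 1) = 1
M (Ines): min(-3, -9) = -9
C (Uma): max(-3, 1, -9) = 1
root (Ines): min(0, 6, 1) = 0
Ines at root wants the lowest of {A=0, B=6, C=1}, so chooses A.

A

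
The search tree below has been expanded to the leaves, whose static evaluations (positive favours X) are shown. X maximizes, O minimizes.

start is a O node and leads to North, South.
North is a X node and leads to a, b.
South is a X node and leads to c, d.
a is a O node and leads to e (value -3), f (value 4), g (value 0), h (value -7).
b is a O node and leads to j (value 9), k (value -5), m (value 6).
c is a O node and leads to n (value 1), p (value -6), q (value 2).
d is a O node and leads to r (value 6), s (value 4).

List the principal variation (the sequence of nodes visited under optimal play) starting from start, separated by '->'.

a (O): min(-3, 4, 0, -7) = -7
b (O): min(9, -5, 6) = -5
North (X): max(-7, -5) = -5
c (O): min(1, -6, 2) = -6
d (O): min(6, 4) = 4
South (X): max(-6, 4) = 4
start (O): min(-5, 4) = -5
At start, O picks North (lowest: -5).
At North, X picks b (highest: -5).
At b, O picks k (lowest: -5).
Terminal value -5.

start -> North -> b -> k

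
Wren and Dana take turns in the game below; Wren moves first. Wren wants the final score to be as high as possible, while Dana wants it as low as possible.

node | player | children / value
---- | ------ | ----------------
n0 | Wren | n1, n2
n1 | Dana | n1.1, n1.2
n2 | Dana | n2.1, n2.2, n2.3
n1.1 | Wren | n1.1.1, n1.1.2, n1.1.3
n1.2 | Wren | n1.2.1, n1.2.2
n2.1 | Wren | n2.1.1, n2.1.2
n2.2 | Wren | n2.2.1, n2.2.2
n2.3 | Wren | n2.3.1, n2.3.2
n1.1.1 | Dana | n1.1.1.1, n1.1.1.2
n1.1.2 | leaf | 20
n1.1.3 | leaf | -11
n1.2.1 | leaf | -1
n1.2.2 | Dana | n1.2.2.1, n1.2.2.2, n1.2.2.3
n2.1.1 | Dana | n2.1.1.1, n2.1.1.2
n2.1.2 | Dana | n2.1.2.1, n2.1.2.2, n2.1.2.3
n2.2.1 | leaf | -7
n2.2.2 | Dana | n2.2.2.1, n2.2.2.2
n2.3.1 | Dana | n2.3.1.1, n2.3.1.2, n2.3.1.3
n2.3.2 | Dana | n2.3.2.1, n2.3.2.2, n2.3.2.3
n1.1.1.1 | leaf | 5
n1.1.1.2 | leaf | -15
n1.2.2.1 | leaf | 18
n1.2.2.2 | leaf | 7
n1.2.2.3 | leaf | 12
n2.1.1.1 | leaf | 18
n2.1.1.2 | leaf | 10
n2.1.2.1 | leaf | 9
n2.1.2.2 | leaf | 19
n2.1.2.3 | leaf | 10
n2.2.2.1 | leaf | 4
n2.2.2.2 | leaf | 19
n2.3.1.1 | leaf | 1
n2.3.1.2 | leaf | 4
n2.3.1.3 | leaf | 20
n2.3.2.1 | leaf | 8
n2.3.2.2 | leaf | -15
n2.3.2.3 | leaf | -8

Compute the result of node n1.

n1.1.1 (Dana): min(5, -15) = -15
n1.1 (Wren): max(-15, 20, -11) = 20
n1.2.2 (Dana): min(18, 7, 12) = 7
n1.2 (Wren): max(-1, 7) = 7
n1 (Dana): min(20, 7) = 7

7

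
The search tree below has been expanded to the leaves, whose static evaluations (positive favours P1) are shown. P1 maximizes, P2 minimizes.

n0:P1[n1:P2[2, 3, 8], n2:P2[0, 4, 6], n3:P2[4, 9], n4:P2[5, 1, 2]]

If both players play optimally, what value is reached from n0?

n1 (P2): min(2, 3, 8) = 2
n2 (P2): min(0, 4, 6) = 0
n3 (P2): min(4, 9) = 4
n4 (P2): min(5, 1, 2) = 1
n0 (P1): max(2, 0, 4, 1) = 4

4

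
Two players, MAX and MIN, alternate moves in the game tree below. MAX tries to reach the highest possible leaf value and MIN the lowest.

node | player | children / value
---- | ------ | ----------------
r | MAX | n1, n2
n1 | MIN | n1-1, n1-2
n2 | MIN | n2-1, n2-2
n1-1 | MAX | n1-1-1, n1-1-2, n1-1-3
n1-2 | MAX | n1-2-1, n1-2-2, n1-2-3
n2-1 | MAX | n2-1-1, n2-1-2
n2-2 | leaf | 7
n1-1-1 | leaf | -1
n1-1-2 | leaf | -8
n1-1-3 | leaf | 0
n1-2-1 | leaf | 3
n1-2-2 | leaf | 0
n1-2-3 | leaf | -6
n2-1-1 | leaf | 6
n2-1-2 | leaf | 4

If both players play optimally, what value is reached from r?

n1-1 (MAX): max(-1, -8, 0) = 0
n1-2 (MAX): max(3, 0, -6) = 3
n1 (MIN): min(0, 3) = 0
n2-1 (MAX): max(6, 4) = 6
n2 (MIN): min(6, 7) = 6
r (MAX): max(0, 6) = 6

6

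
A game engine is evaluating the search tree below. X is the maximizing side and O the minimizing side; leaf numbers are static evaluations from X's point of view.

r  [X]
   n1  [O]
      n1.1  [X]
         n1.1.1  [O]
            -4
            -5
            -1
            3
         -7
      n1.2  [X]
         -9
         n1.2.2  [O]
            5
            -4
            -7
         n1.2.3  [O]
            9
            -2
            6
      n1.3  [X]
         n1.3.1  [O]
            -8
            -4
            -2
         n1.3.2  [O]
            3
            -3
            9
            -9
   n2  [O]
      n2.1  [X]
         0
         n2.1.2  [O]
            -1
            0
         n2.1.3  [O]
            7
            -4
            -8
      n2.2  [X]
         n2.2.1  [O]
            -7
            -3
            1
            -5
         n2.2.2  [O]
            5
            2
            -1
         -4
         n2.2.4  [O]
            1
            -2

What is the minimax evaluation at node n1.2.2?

n1.2.2 (O): min(5, -4, -7) = -7

-7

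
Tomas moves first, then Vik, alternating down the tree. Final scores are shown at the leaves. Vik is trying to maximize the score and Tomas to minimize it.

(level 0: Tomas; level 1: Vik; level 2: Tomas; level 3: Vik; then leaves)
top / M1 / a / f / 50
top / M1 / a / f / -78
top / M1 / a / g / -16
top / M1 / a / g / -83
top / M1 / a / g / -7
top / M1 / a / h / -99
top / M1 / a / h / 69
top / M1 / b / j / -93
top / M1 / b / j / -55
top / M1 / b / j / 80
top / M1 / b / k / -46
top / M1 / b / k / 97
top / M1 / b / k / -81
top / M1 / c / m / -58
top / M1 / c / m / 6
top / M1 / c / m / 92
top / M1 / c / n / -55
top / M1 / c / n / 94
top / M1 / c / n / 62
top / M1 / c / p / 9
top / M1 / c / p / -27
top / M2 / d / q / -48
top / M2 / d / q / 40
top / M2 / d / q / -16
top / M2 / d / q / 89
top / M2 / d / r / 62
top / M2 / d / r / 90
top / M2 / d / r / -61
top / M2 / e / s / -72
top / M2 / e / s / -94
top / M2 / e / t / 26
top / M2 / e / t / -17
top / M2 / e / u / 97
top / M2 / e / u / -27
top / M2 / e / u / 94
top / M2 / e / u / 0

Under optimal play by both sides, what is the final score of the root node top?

80

f (Vik): max(50, -78) = 50
g (Vik): max(-16, -83, -7) = -7
h (Vik): max(-99, 69) = 69
a (Tomas): min(50, -7, 69) = -7
j (Vik): max(-93, -55, 80) = 80
k (Vik): max(-46, 97, -81) = 97
b (Tomas): min(80, 97) = 80
m (Vik): max(-58, 6, 92) = 92
n (Vik): max(-55, 94, 62) = 94
p (Vik): max(9, -27) = 9
c (Tomas): min(92, 94, 9) = 9
M1 (Vik): max(-7, 80, 9) = 80
q (Vik): max(-48, 40, -16, 89) = 89
r (Vik): max(62, 90, -61) = 90
d (Tomas): min(89, 90) = 89
s (Vik): max(-72, -94) = -72
t (Vik): max(26, -17) = 26
u (Vik): max(97, -27, 94, 0) = 97
e (Tomas): min(-72, 26, 97) = -72
M2 (Vik): max(89, -72) = 89
top (Tomas): min(80, 89) = 80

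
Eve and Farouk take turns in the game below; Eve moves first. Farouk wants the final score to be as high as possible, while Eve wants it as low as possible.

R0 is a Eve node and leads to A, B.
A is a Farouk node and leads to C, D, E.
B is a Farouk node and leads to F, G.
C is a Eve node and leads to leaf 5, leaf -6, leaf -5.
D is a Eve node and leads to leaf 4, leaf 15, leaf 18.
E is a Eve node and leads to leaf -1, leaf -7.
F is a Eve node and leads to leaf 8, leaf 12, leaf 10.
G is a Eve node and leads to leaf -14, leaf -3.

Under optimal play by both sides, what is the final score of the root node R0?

C (Eve): min(5, -6, -5) = -6
D (Eve): min(4, 15, 18) = 4
E (Eve): min(-1, -7) = -7
A (Farouk): max(-6, 4, -7) = 4
F (Eve): min(8, 12, 10) = 8
G (Eve): min(-14, -3) = -14
B (Farouk): max(8, -14) = 8
R0 (Eve): min(4, 8) = 4

4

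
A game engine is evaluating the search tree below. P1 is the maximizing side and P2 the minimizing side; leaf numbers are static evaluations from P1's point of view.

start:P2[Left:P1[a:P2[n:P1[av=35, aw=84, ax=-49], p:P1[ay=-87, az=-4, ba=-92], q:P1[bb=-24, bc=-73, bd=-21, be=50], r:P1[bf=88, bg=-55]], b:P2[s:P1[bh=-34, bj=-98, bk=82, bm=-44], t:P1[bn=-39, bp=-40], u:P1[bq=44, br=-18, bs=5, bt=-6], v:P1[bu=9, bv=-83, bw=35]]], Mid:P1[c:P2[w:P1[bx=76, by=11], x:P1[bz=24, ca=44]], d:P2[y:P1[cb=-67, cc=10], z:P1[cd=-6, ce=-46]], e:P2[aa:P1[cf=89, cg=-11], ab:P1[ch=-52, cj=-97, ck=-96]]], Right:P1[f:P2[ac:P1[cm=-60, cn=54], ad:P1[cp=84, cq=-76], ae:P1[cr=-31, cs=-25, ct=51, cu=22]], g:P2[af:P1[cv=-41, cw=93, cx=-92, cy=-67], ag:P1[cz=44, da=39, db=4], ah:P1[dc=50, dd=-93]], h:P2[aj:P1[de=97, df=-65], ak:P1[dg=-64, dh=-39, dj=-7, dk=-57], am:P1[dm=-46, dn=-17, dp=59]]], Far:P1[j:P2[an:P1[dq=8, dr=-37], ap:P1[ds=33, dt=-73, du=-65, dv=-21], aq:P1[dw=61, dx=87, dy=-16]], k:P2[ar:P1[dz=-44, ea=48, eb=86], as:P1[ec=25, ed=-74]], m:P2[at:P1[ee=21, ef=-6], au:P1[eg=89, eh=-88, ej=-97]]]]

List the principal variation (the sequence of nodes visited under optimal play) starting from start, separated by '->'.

n (P1): max(35, 84, -49) = 84
p (P1): max(-87, -4, -92) = -4
q (P1): max(-24, -73, -21, 50) = 50
r (P1): max(88, -55) = 88
a (P2): min(84, -4, 50, 88) = -4
s (P1): max(-34, -98, 82, -44) = 82
t (P1): max(-39, -40) = -39
u (P1): max(44, -18, 5, -6) = 44
v (P1): max(9, -83, 35) = 35
b (P2): min(82, -39, 44, 35) = -39
Left (P1): max(-4, -39) = -4
w (P1): max(76, 11) = 76
x (P1): max(24, 44) = 44
c (P2): min(76, 44) = 44
y (P1): max(-67, 10) = 10
z (P1): max(-6, -46) = -6
d (P2): min(10, -6) = -6
aa (P1): max(89, -11) = 89
ab (P1): max(-52, -97, -96) = -52
e (P2): min(89, -52) = -52
Mid (P1): max(44, -6, -52) = 44
ac (P1): max(-60, 54) = 54
ad (P1): max(84, -76) = 84
ae (P1): max(-31, -25, 51, 22) = 51
f (P2): min(54, 84, 51) = 51
af (P1): max(-41, 93, -92, -67) = 93
ag (P1): max(44, 39, 4) = 44
ah (P1): max(50, -93) = 50
g (P2): min(93, 44, 50) = 44
aj (P1): max(97, -65) = 97
ak (P1): max(-64, -39, -7, -57) = -7
am (P1): max(-46, -17, 59) = 59
h (P2): min(97, -7, 59) = -7
Right (P1): max(51, 44, -7) = 51
an (P1): max(8, -37) = 8
ap (P1): max(33, -73, -65, -21) = 33
aq (P1): max(61, 87, -16) = 87
j (P2): min(8, 33, 87) = 8
ar (P1): max(-44, 48, 86) = 86
as (P1): max(25, -74) = 25
k (P2): min(86, 25) = 25
at (P1): max(21, -6) = 21
au (P1): max(89, -88, -97) = 89
m (P2): min(21, 89) = 21
Far (P1): max(8, 25, 21) = 25
start (P2): min(-4, 44, 51, 25) = -4
At start, P2 picks Left (lowest: -4).
At Left, P1 picks a (highest: -4).
At a, P2 picks p (lowest: -4).
At p, P1 picks az (highest: -4).
Terminal value -4.

start -> Left -> a -> p -> az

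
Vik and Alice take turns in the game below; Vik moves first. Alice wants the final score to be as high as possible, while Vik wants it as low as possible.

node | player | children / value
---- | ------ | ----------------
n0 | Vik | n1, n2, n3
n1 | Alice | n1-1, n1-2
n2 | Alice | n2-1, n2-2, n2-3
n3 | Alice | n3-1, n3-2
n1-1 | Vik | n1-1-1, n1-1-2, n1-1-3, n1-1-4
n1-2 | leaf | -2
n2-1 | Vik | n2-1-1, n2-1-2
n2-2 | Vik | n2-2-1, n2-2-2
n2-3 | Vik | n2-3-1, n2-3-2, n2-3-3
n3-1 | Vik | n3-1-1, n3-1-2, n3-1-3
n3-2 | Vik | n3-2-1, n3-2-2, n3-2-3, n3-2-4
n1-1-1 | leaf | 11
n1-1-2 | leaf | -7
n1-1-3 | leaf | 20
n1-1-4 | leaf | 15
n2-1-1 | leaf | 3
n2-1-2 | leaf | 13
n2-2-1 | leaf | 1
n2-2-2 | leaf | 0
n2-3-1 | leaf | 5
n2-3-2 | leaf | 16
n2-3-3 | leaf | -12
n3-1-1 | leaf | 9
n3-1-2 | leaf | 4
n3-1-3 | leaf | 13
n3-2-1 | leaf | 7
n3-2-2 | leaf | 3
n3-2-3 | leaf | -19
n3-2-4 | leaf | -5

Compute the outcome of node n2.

n2-1 (Vik): min(3, 13) = 3
n2-2 (Vik): min(1, 0) = 0
n2-3 (Vik): min(5, 16, -12) = -12
n2 (Alice): max(3, 0, -12) = 3

3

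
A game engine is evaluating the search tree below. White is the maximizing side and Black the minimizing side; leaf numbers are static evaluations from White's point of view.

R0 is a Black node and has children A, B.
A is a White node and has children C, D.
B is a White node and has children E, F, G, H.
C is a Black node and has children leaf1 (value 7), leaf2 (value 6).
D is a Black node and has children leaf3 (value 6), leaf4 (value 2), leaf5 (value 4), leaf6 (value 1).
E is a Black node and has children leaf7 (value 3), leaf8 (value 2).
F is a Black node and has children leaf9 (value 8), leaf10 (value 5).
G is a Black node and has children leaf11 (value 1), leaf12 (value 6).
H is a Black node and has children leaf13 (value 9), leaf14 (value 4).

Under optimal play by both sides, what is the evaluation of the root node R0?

5

C (Black): min(7, 6) = 6
D (Black): min(6, 2, 4, 1) = 1
A (White): max(6, 1) = 6
E (Black): min(3, 2) = 2
F (Black): min(8, 5) = 5
G (Black): min(1, 6) = 1
H (Black): min(9, 4) = 4
B (White): max(2, 5, 1, 4) = 5
R0 (Black): min(6, 5) = 5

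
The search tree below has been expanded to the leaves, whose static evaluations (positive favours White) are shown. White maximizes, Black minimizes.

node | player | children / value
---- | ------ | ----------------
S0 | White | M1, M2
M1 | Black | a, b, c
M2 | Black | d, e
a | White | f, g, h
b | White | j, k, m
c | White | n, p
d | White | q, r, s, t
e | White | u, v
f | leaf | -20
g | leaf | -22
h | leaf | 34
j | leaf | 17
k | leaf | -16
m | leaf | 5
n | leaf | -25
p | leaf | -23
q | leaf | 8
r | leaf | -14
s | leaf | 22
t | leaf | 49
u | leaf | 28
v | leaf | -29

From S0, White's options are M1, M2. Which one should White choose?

a (White): max(-20, -22, 34) = 34
b (White): max(17, -16, 5) = 17
c (White): max(-25, -23) = -23
M1 (Black): min(34, 17, -23) = -23
d (White): max(8, -14, 22, 49) = 49
e (White): max(28, -29) = 28
M2 (Black): min(49, 28) = 28
S0 (White): max(-23, 28) = 28
White at S0 wants the highest of {M1=-23, M2=28}, so chooses M2.

M2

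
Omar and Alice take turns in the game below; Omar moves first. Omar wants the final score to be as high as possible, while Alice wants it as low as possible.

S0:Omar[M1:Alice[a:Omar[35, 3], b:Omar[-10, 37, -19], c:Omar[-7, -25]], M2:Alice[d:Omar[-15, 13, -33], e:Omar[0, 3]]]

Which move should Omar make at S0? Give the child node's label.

M2

a (Omar): max(35, 3) = 35
b (Omar): max(-10, 37, -19) = 37
c (Omar): max(-7, -25) = -7
M1 (Alice): min(35, 37, -7) = -7
d (Omar): max(-15, 13, -33) = 13
e (Omar): max(0, 3) = 3
M2 (Alice): min(13, 3) = 3
S0 (Omar): max(-7, 3) = 3
Omar at S0 wants the highest of {M1=-7, M2=3}, so chooses M2.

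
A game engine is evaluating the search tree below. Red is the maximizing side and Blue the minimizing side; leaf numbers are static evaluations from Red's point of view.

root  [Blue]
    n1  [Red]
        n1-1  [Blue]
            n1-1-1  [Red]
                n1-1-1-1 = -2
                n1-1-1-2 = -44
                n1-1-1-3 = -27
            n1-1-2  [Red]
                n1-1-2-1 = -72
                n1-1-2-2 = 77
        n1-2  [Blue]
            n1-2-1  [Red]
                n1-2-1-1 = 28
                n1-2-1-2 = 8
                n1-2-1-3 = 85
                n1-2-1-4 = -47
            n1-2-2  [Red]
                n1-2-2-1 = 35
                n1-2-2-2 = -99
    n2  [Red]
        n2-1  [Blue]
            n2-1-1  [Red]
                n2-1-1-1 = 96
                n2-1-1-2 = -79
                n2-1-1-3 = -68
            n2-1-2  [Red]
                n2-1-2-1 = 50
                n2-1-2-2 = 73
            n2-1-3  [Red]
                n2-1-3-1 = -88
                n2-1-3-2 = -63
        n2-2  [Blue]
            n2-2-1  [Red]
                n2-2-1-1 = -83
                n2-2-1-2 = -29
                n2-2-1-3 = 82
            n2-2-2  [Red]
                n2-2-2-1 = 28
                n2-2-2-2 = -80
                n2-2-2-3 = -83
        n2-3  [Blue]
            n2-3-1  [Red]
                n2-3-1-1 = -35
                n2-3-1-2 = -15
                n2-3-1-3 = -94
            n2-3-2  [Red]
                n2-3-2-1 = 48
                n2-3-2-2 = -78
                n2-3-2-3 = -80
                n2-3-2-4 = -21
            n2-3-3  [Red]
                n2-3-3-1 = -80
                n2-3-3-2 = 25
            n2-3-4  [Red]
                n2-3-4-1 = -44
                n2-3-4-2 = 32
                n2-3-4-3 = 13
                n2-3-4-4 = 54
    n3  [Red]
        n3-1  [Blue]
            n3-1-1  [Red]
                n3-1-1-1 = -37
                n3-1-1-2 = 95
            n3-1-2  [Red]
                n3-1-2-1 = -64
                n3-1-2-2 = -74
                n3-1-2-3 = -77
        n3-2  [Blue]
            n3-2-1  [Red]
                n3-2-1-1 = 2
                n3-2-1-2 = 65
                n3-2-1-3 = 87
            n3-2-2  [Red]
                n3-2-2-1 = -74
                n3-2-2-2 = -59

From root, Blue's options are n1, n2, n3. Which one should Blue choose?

n1-1-1 (Red): max(-2, -44, -27) = -2
n1-1-2 (Red): max(-72, 77) = 77
n1-1 (Blue): min(-2, 77) = -2
n1-2-1 (Red): max(28, 8, 85, -47) = 85
n1-2-2 (Red): max(35, -99) = 35
n1-2 (Blue): min(85, 35) = 35
n1 (Red): max(-2, 35) = 35
n2-1-1 (Red): max(96, -79, -68) = 96
n2-1-2 (Red): max(50, 73) = 73
n2-1-3 (Red): max(-88, -63) = -63
n2-1 (Blue): min(96, 73, -63) = -63
n2-2-1 (Red): max(-83, -29, 82) = 82
n2-2-2 (Red): max(28, -80, -83) = 28
n2-2 (Blue): min(82, 28) = 28
n2-3-1 (Red): max(-35, -15, -94) = -15
n2-3-2 (Red): max(48, -78, -80, -21) = 48
n2-3-3 (Red): max(-80, 25) = 25
n2-3-4 (Red): max(-44, 32, 13, 54) = 54
n2-3 (Blue): min(-15, 48, 25, 54) = -15
n2 (Red): max(-63, 28, -15) = 28
n3-1-1 (Red): max(-37, 95) = 95
n3-1-2 (Red): max(-64, -74, -77) = -64
n3-1 (Blue): min(95, -64) = -64
n3-2-1 (Red): max(2, 65, 87) = 87
n3-2-2 (Red): max(-74, -59) = -59
n3-2 (Blue): min(87, -59) = -59
n3 (Red): max(-64, -59) = -59
root (Blue): min(35, 28, -59) = -59
Blue at root wants the lowest of {n1=35, n2=28, n3=-59}, so chooses n3.

n3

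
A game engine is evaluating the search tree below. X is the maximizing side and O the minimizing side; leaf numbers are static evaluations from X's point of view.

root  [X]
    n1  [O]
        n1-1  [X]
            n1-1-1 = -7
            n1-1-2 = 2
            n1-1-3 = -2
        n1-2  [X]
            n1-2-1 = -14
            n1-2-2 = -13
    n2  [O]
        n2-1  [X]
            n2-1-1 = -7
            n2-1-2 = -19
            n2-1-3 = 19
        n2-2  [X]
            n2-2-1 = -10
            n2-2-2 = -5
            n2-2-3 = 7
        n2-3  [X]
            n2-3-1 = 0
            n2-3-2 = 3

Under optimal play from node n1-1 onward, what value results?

n1-1 (X): max(-7, 2, -2) = 2

2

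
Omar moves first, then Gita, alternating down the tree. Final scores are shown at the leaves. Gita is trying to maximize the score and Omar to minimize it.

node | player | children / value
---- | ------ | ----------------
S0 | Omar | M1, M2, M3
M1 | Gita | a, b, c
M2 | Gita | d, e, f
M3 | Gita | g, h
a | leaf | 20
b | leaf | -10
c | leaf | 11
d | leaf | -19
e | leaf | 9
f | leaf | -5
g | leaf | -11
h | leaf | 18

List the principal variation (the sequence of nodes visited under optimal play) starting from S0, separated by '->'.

S0 -> M2 -> e

M1 (Gita): max(20, -10, 11) = 20
M2 (Gita): max(-19, 9, -5) = 9
M3 (Gita): max(-11, 18) = 18
S0 (Omar): min(20, 9, 18) = 9
At S0, Omar picks M2 (lowest: 9).
At M2, Gita picks e (highest: 9).
Terminal value 9.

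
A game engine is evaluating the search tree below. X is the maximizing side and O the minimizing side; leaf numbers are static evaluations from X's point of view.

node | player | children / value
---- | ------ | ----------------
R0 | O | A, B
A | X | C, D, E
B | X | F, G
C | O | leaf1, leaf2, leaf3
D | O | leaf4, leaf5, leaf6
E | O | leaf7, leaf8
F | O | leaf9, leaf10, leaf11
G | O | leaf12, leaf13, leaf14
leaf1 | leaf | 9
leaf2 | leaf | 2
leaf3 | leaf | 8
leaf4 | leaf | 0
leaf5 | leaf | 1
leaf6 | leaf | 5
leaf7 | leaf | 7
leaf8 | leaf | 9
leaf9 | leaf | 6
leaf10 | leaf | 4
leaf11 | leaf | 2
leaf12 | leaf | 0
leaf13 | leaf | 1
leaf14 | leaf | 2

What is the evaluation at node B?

2

F (O): min(6, 4, 2) = 2
G (O): min(0, 1, 2) = 0
B (X): max(2, 0) = 2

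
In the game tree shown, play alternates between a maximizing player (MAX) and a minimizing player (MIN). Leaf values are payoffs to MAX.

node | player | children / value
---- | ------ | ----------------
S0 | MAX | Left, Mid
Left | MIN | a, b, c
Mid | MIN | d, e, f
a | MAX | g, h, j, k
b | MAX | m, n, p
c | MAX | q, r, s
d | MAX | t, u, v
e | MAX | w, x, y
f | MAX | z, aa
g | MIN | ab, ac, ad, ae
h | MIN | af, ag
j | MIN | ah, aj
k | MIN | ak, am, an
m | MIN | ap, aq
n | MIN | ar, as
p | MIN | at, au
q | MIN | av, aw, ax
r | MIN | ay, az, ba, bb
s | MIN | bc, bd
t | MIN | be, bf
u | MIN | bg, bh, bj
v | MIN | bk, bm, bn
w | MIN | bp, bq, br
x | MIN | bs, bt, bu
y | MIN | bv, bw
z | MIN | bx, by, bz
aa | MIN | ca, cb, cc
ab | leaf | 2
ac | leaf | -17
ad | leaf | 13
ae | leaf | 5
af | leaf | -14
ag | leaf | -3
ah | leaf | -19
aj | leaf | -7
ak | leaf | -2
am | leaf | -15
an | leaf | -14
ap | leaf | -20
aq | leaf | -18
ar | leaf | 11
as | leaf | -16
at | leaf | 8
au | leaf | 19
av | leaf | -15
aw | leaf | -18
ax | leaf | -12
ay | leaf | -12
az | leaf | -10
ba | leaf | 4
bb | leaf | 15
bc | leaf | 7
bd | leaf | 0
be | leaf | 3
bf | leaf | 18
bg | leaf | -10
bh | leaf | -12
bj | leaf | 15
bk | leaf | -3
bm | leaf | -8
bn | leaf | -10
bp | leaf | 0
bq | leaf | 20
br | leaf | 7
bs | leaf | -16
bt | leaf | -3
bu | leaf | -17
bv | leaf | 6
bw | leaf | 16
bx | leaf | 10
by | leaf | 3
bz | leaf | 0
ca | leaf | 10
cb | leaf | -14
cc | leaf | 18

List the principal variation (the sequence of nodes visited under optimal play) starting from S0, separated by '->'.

S0 -> Mid -> f -> z -> bz

g (MIN): min(2, -17, 13, 5) = -17
h (MIN): min(-14, -3) = -14
j (MIN): min(-19, -7) = -19
k (MIN): min(-2, -15, -14) = -15
a (MAX): max(-17, -14, -19, -15) = -14
m (MIN): min(-20, -18) = -20
n (MIN): min(11, -16) = -16
p (MIN): min(8, 19) = 8
b (MAX): max(-20, -16, 8) = 8
q (MIN): min(-15, -18, -12) = -18
r (MIN): min(-12, -10, 4, 15) = -12
s (MIN): min(7, 0) = 0
c (MAX): max(-18, -12, 0) = 0
Left (MIN): min(-14, 8, 0) = -14
t (MIN): min(3, 18) = 3
u (MIN): min(-10, -12, 15) = -12
v (MIN): min(-3, -8, -10) = -10
d (MAX): max(3, -12, -10) = 3
w (MIN): min(0, 20, 7) = 0
x (MIN): min(-16, -3, -17) = -17
y (MIN): min(6, 16) = 6
e (MAX): max(0, -17, 6) = 6
z (MIN): min(10, 3, 0) = 0
aa (MIN): min(10, -14, 18) = -14
f (MAX): max(0, -14) = 0
Mid (MIN): min(3, 6, 0) = 0
S0 (MAX): max(-14, 0) = 0
At S0, MAX picks Mid (highest: 0).
At Mid, MIN picks f (lowest: 0).
At f, MAX picks z (highest: 0).
At z, MIN picks bz (lowest: 0).
Terminal value 0.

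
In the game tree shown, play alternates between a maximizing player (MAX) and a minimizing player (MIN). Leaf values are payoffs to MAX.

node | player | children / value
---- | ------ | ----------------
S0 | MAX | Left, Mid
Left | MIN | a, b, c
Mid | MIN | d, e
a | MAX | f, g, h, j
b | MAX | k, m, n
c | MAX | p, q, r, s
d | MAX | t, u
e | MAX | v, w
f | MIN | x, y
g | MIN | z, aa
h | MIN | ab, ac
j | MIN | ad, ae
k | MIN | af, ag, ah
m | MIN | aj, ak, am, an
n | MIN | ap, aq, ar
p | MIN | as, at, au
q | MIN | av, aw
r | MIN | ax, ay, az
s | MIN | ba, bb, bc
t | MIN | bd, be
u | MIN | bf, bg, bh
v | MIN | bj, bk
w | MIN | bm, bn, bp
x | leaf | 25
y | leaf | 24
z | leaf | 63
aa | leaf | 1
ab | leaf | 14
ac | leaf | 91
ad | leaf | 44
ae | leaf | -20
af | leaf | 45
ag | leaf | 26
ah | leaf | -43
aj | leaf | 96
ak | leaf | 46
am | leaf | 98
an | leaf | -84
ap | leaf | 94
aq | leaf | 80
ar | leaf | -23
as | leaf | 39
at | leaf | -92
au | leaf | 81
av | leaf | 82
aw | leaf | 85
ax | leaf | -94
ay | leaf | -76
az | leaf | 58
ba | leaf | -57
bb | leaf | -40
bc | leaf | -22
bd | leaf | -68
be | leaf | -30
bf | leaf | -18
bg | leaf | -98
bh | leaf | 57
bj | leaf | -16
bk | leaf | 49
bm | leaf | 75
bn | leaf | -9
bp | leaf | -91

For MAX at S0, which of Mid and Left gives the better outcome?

t (MIN): min(-68, -30) = -68
u (MIN): min(-18, -98, 57) = -98
d (MAX): max(-68, -98) = -68
v (MIN): min(-16, 49) = -16
w (MIN): min(75, -9, -91) = -91
e (MAX): max(-16, -91) = -16
Mid (MIN): min(-68, -16) = -68
f (MIN): min(25, 24) = 24
g (MIN): min(63, 1) = 1
h (MIN): min(14, 91) = 14
j (MIN): min(44, -20) = -20
a (MAX): max(24, 1, 14, -20) = 24
k (MIN): min(45, 26, -43) = -43
m (MIN): min(96, 46, 98, -84) = -84
n (MIN): min(94, 80, -23) = -23
b (MAX): max(-43, -84, -23) = -23
p (MIN): min(39, -92, 81) = -92
q (MIN): min(82, 85) = 82
r (MIN): min(-94, -76, 58) = -94
s (MIN): min(-57, -40, -22) = -57
c (MAX): max(-92, 82, -94, -57) = 82
Left (MIN): min(24, -23, 82) = -23
MAX prefers the higher value; Mid=-68, Left=-23. Left is better since -23 > -68.

Left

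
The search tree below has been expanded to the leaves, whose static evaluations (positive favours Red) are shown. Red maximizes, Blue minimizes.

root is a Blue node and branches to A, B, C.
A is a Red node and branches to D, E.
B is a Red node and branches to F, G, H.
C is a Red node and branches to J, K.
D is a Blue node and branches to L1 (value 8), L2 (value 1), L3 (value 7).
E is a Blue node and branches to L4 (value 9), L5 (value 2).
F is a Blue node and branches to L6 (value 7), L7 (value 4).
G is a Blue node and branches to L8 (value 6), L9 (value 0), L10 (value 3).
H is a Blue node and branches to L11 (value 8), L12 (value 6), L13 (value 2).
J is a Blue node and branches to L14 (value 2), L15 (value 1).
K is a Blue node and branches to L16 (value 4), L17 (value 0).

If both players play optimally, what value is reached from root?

D (Blue): min(8, 1, 7) = 1
E (Blue): min(9, 2) = 2
A (Red): max(1, 2) = 2
F (Blue): min(7, 4) = 4
G (Blue): min(6, 0, 3) = 0
H (Blue): min(8, 6, 2) = 2
B (Red): max(4, 0, 2) = 4
J (Blue): min(2, 1) = 1
K (Blue): min(4, 0) = 0
C (Red): max(1, 0) = 1
root (Blue): min(2, 4, 1) = 1

1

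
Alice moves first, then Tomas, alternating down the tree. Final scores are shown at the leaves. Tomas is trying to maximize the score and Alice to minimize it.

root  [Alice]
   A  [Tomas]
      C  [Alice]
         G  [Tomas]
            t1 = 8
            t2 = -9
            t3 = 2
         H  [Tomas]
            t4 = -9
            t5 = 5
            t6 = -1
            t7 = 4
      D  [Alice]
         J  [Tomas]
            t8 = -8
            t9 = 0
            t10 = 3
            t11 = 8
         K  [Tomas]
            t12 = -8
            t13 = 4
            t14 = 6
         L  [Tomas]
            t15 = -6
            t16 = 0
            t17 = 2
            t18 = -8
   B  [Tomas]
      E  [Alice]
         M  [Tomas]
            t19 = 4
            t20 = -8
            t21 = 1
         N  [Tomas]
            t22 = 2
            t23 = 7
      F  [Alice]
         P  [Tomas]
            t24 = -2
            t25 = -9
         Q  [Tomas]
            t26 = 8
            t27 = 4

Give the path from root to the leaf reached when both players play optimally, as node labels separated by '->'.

root -> B -> E -> M -> t19

G (Tomas): max(8, -9, 2) = 8
H (Tomas): max(-9, 5, -1, 4) = 5
C (Alice): min(8, 5) = 5
J (Tomas): max(-8, 0, 3, 8) = 8
K (Tomas): max(-8, 4, 6) = 6
L (Tomas): max(-6, 0, 2, -8) = 2
D (Alice): min(8, 6, 2) = 2
A (Tomas): max(5, 2) = 5
M (Tomas): max(4, -8, 1) = 4
N (Tomas): max(2, 7) = 7
E (Alice): min(4, 7) = 4
P (Tomas): max(-2, -9) = -2
Q (Tomas): max(8, 4) = 8
F (Alice): min(-2, 8) = -2
B (Tomas): max(4, -2) = 4
root (Alice): min(5, 4) = 4
At root, Alice picks B (lowest: 4).
At B, Tomas picks E (highest: 4).
At E, Alice picks M (lowest: 4).
At M, Tomas picks t19 (highest: 4).
Terminal value 4.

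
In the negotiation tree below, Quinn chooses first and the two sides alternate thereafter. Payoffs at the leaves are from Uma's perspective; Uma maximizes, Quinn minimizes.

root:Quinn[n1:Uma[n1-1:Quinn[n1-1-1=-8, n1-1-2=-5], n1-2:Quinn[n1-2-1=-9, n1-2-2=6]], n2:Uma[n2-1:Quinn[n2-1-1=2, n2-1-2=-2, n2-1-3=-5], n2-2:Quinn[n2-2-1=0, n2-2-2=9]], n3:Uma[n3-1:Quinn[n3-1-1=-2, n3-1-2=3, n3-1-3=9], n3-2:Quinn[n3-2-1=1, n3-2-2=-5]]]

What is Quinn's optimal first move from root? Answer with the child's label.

n1

n1-1 (Quinn): min(-8, -5) = -8
n1-2 (Quinn): min(-9, 6) = -9
n1 (Uma): max(-8, -9) = -8
n2-1 (Quinn): min(2, -2, -5) = -5
n2-2 (Quinn): min(0, 9) = 0
n2 (Uma): max(-5, 0) = 0
n3-1 (Quinn): min(-2, 3, 9) = -2
n3-2 (Quinn): min(1, -5) = -5
n3 (Uma): max(-2, -5) = -2
root (Quinn): min(-8, 0, -2) = -8
Quinn at root wants the lowest of {n1=-8, n2=0, n3=-2}, so chooses n1.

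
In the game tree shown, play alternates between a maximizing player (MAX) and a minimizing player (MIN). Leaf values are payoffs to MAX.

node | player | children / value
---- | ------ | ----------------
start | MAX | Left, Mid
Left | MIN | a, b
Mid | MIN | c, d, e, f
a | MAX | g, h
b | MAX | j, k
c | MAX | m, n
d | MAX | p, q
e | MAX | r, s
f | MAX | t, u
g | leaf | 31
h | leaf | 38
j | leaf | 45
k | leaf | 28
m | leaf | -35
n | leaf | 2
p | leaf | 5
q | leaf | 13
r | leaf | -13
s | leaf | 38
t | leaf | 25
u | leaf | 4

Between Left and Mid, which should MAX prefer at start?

Left

a (MAX): max(31, 38) = 38
b (MAX): max(45, 28) = 45
Left (MIN): min(38, 45) = 38
c (MAX): max(-35, 2) = 2
d (MAX): max(5, 13) = 13
e (MAX): max(-13, 38) = 38
f (MAX): max(25, 4) = 25
Mid (MIN): min(2, 13, 38, 25) = 2
MAX prefers the higher value; Left=38, Mid=2. Left is better since 38 > 2.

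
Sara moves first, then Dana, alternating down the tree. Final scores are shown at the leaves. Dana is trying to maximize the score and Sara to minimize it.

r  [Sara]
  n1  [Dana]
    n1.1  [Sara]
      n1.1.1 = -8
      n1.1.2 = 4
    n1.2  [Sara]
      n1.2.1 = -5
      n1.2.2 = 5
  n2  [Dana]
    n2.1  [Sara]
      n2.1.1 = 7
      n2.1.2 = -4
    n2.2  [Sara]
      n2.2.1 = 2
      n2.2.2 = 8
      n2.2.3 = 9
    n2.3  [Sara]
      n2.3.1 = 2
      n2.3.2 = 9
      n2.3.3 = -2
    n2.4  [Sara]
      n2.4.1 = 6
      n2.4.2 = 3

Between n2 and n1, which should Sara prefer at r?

n2.1 (Sara): min(7, -4) = -4
n2.2 (Sara): min(2, 8, 9) = 2
n2.3 (Sara): min(2, 9, -2) = -2
n2.4 (Sara): min(6, 3) = 3
n2 (Dana): max(-4, 2, -2, 3) = 3
n1.1 (Sara): min(-8, 4) = -8
n1.2 (Sara): min(-5, 5) = -5
n1 (Dana): max(-8, -5) = -5
Sara prefers the lower value; n2=3, n1=-5. n1 is better since -5 < 3.

n1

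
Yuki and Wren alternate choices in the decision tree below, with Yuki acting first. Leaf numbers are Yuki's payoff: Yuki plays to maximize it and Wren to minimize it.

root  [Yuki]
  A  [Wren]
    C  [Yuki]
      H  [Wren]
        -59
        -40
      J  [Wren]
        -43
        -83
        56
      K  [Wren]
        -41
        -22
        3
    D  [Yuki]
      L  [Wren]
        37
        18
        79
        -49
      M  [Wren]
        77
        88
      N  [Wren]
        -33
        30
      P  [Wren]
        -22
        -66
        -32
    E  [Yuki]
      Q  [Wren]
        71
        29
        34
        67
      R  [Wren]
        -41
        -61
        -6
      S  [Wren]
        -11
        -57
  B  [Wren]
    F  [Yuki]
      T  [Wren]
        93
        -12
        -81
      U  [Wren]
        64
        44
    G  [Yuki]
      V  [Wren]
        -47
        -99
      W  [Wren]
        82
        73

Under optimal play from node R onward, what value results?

R (Wren): min(-41, -61, -6) = -61

-61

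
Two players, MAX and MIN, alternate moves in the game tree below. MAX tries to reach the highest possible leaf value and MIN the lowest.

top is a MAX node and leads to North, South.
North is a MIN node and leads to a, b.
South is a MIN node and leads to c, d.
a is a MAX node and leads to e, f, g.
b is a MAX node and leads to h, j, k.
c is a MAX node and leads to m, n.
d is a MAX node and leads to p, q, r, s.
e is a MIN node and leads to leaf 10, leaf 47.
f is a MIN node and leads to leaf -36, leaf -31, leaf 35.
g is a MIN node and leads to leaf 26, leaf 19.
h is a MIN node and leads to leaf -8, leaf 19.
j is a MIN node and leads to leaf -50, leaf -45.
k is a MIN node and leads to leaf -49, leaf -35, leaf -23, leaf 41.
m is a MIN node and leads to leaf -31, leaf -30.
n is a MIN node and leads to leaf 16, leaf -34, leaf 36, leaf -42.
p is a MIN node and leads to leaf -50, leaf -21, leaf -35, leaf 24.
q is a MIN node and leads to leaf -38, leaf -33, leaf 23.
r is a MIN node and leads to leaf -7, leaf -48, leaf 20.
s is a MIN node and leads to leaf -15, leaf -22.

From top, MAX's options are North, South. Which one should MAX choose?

e (MIN): min(10, 47) = 10
f (MIN): min(-36, -31, 35) = -36
g (MIN): min(26, 19) = 19
a (MAX): max(10, -36, 19) = 19
h (MIN): min(-8, 19) = -8
j (MIN): min(-50, -45) = -50
k (MIN): min(-49, -35, -23, 41) = -49
b (MAX): max(-8, -50, -49) = -8
North (MIN): min(19, -8) = -8
m (MIN): min(-31, -30) = -31
n (MIN): min(16, -34, 36, -42) = -42
c (MAX): max(-31, -42) = -31
p (MIN): min(-50, -21, -35, 24) = -50
q (MIN): min(-38, -33, 23) = -38
r (MIN): min(-7, -48, 20) = -48
s (MIN): min(-15, -22) = -22
d (MAX): max(-50, -38, -48, -22) = -22
South (MIN): min(-31, -22) = -31
top (MAX): max(-8, -31) = -8
MAX at top wants the highest of {North=-8, South=-31}, so chooses North.

North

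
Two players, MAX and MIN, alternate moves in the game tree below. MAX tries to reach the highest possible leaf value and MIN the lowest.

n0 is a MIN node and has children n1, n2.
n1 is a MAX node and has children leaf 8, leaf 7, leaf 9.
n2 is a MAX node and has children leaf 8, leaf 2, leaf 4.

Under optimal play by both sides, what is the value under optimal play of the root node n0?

8

n1 (MAX): max(8, 7, 9) = 9
n2 (MAX): max(8, 2, 4) = 8
n0 (MIN): min(9, 8) = 8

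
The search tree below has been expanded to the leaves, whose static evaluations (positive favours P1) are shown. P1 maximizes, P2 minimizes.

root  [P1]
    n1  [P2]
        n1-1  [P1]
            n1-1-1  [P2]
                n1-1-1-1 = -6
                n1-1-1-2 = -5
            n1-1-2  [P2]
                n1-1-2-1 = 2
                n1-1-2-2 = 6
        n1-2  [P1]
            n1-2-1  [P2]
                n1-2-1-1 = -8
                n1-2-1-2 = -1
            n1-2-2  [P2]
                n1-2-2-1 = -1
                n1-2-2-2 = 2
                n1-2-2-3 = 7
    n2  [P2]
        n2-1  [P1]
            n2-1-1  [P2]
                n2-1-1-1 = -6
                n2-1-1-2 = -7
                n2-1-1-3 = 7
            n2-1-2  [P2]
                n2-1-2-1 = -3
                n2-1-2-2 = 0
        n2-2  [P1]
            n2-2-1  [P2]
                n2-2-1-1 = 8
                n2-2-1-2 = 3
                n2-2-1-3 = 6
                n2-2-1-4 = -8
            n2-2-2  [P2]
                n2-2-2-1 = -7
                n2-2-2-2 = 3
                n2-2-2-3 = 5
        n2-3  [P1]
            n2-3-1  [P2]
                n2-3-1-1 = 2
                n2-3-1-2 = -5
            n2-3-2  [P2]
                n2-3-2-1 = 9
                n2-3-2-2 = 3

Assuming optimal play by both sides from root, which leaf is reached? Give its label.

n1-2-2-1

n1-1-1 (P2): min(-6, -5) = -6
n1-1-2 (P2): min(2, 6) = 2
n1-1 (P1): max(-6, 2) = 2
n1-2-1 (P2): min(-8, -1) = -8
n1-2-2 (P2): min(-1, 2, 7) = -1
n1-2 (P1): max(-8, -1) = -1
n1 (P2): min(2, -1) = -1
n2-1-1 (P2): min(-6, -7, 7) = -7
n2-1-2 (P2): min(-3, 0) = -3
n2-1 (P1): max(-7, -3) = -3
n2-2-1 (P2): min(8, 3, 6, -8) = -8
n2-2-2 (P2): min(-7, 3, 5) = -7
n2-2 (P1): max(-8, -7) = -7
n2-3-1 (P2): min(2, -5) = -5
n2-3-2 (P2): min(9, 3) = 3
n2-3 (P1): max(-5, 3) = 3
n2 (P2): min(-3, -7, 3) = -7
root (P1): max(-1, -7) = -1
At root, P1 picks n1 (highest: -1).
At n1, P2 picks n1-2 (lowest: -1).
At n1-2, P1 picks n1-2-2 (highest: -1).
At n1-2-2, P2 picks n1-2-2-1 (lowest: -1).
Terminal value -1.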